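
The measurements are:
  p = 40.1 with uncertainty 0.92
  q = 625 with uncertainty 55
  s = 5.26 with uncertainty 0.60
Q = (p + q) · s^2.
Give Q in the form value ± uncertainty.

Let u = p + q = 665. δu = √(δp² + δq²) = √(0.846 + 3020) = 55.0, so δu/u = 0.0827.
Q is then a monomial in u, s:
δQ/Q = √((δu/u)² + (2·δs/s)²) = √(0.00684 + 0.0520) = 0.243
Q = 18400, so δQ = 0.243 × 18400 = 4470.

18400 ± 4470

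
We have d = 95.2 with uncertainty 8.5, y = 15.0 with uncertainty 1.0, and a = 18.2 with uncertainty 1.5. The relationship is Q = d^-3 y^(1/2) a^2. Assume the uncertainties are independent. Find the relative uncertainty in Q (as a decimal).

0.316

Since Q is a product/quotient, work with relative uncertainties:
  (-3·δd/d)² = (-3×0.0893)² = 0.0717;  (½·δy/y)² = (0.5×0.0667)² = 0.00111;  (2·δa/a)² = (2×0.0824)² = 0.0272
δQ/Q = √(0.100) = 0.316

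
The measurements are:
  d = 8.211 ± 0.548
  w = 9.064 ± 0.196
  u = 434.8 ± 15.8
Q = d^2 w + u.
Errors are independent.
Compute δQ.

Let p = d^2·w = 611.1. δp/p = √((2·δd/d)² + (1·δw/w)²) = √(0.0178 + 0.000468) = 0.135, so δp = 82.6.
Q = p + u: δQ = √(δp² + δu²) = √(6830 + 250) = 84.1

84.1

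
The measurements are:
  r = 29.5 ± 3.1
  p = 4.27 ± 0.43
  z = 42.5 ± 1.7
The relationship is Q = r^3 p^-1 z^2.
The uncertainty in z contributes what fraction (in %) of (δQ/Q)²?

(δQ/Q)² = (3·δr/r)² + (-1·δp/p)² + (2·δz/z)²
  r term: (3×0.105)² = 0.0994
  p term: (-1×0.101)² = 0.0101
  z term: (2×0.0400)² = 0.00640
Total = 0.116. Share from z = 0.00640/0.116 = 0.0552.

5.52%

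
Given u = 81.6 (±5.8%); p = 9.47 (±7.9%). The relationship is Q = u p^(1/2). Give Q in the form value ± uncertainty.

251 ± 17.6

For a monomial Q ∝ u, p^(1/2), fractional errors add in quadrature:
  (1·δu/u)² = (1×0.0580)² = 0.00336;  (½·δp/p)² = (0.5×0.0790)² = 0.00156
δQ/Q = √(0.00492) = 0.0702
Q = 251, so δQ = 0.0702 × 251 = 17.6.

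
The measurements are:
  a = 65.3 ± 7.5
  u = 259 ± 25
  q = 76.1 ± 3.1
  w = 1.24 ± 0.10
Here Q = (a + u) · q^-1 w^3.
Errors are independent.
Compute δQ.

Let h = a + u = 324. δh = √(δa² + δu²) = √(56.2 + 625) = 26.1, so δh/h = 0.0805.
Q is then a monomial in h, q, w:
δQ/Q = √((δh/h)² + (-1·δq/q)² + (3·δw/w)²) = √(0.00648 + 0.00166 + 0.0585) = 0.258
Q = 8.13, so δQ = 0.258 × 8.13 = 2.10.

2.10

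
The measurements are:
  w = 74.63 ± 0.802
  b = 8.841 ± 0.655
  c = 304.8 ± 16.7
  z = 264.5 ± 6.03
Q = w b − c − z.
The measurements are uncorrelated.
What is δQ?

52.5

Let p = w·b = 659.8. δp/p = √((1·δw/w)² + (1·δb/b)²) = √(0.000115 + 0.00549) = 0.0749, so δp = 49.4.
Q = p − c − z: δQ = √(δp² + δc² + δz²) = √(2440 + 279 + 36.4) = 52.5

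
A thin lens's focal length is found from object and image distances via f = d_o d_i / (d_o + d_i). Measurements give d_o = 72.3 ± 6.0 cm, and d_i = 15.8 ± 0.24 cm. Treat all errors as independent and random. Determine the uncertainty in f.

∂f/∂d_o = (d_i/(d_o+d_i))² = 0.0322;  ∂f/∂d_i = (d_o/(d_o+d_i))² = 0.673
δf = √((∂f/∂d_o · δd_o)² + (∂f/∂d_i · δd_i)²) = √(0.0372 + 0.0261) = 0.252 cm

0.252 cm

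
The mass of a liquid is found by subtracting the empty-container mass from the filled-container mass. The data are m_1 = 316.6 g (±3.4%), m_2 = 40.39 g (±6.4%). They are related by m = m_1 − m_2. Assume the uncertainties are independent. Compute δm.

m is a linear combination, so absolute uncertainties add in quadrature:
  (δm_1)² = 116;  (δm_2)² = 6.68
δm = √(123) = 11.1 g

11.1 g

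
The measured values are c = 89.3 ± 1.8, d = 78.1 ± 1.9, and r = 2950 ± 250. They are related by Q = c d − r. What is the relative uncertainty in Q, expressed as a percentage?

8.28%

Let p = c·d = 6970. δp/p = √((1·δc/c)² + (1·δd/d)²) = √(0.000406 + 0.000592) = 0.0316, so δp = 220.
Q = p − r: δQ = √(δp² + δr²) = √(48600 + 62500) = 333
Q = 4020, so δQ/Q = 333/4020 = 0.0828.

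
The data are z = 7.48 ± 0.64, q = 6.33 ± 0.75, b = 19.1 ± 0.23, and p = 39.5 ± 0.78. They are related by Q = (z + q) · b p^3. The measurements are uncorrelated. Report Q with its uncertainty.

(1.63 ± 0.152) × 10^7

Let u = z + q = 13.8. δu = √(δz² + δq²) = √(0.410 + 0.562) = 0.986, so δu/u = 0.0714.
Q is then a monomial in u, b, p:
δQ/Q = √((δu/u)² + (1·δb/b)² + (3·δp/p)²) = √(0.00510 + 0.000145 + 0.00351) = 0.0935
Q = 1.63e+07, so δQ = 0.0935 × 1.63e+07 = 1.52e+06.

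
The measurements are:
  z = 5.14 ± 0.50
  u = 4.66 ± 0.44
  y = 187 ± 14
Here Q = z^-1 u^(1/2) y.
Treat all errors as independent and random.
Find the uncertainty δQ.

Products/powers → add relative errors in quadrature, weighted by exponent:
  (-1·δz/z)² = (-1×0.0973)² = 0.00946;  (½·δu/u)² = (0.5×0.0944)² = 0.00223;  (1·δy/y)² = (1×0.0749)² = 0.00560
δQ/Q = √(0.0173) = 0.132
Q = 78.5, so δQ = 0.132 × 78.5 = 10.3.

10.3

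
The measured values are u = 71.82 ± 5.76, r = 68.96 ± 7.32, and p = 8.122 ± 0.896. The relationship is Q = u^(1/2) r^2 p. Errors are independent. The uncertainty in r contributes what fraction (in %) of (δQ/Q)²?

76.6%

(δQ/Q)² = (½·δu/u)² + (2·δr/r)² + (1·δp/p)²
  u term: (0.5×0.0802)² = 0.00161
  r term: (2×0.106)² = 0.0451
  p term: (1×0.110)² = 0.0122
Total = 0.0588. Share from r = 0.0451/0.0588 = 0.766.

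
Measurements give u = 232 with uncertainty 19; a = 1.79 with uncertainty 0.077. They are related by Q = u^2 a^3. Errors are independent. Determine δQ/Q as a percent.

Relative error in a monomial: (δQ/Q)² = Σ (nᵢ · δxᵢ/xᵢ)².
  (2·δu/u)² = (2×0.0819)² = 0.0268;  (3·δa/a)² = (3×0.0430)² = 0.0167
δQ/Q = √(0.0435) = 0.209

20.9%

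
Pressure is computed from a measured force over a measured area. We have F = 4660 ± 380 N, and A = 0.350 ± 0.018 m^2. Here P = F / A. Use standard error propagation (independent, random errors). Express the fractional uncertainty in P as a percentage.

P is a product of powers, so relative uncertainties combine in quadrature:
  (1·δF/F)² = (1×0.0815)² = 0.00665;  (-1·δA/A)² = (-1×0.0514)² = 0.00264
δP/P = √(0.00929) = 0.0964

9.64%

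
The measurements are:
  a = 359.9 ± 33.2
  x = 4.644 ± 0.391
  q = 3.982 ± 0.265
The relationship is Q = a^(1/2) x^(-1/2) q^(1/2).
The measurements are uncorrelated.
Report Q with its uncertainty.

17.57 ± 1.24

For a monomial Q ∝ a^(1/2), x^(-1/2), q^(1/2), fractional errors add in quadrature:
  (½·δa/a)² = (0.5×0.0922)² = 0.00213;  (−½·δx/x)² = (-0.5×0.0842)² = 0.00177;  (½·δq/q)² = (0.5×0.0665)² = 0.00111
δQ/Q = √(0.00501) = 0.0708
Q = 17.57, so δQ = 0.0708 × 17.57 = 1.24.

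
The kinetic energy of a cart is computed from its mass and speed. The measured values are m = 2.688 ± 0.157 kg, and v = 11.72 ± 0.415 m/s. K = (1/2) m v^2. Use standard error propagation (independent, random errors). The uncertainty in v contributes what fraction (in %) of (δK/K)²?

59.5%

(δK/K)² = (1·δm/m)² + (2·δv/v)²
  m term: (1×0.0584)² = 0.00341
  v term: (2×0.0354)² = 0.00502
Total = 0.00843. Share from v = 0.00502/0.00843 = 0.595.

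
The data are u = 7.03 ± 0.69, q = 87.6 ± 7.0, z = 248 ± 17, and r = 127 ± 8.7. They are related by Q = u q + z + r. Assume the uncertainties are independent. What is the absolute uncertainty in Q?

Let p = u·q = 616. δp/p = √((1·δu/u)² + (1·δq/q)²) = √(0.00963 + 0.00639) = 0.127, so δp = 77.9.
Q = p + z + r: δQ = √(δp² + δz² + δr²) = √(6080 + 289 + 75.7) = 80.2

80.2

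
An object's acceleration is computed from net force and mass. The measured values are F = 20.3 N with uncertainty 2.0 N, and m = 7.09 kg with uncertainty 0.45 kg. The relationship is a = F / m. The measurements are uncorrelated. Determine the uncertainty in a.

Products/powers → add relative errors in quadrature, weighted by exponent:
  (1·δF/F)² = (1×0.0985)² = 0.00971;  (-1·δm/m)² = (-1×0.0635)² = 0.00403
δa/a = √(0.0137) = 0.117
a = 2.86 m/s^2, so δa = 0.117 × 2.86 = 0.336 m/s^2.

0.336 m/s^2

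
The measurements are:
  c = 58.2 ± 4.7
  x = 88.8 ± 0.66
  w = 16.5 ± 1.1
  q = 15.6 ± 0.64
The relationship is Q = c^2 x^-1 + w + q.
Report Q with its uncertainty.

70.2 ± 6.30

Let p = c^2·x^-1 = 38.1. δp/p = √((2·δc/c)² + (-1·δx/x)²) = √(0.0261 + 5.52e-05) = 0.162, so δp = 6.17.
Q = p + w + q: δQ = √(δp² + δw² + δq²) = √(38.0 + 1.21 + 0.410) = 6.30
Q = 70.2.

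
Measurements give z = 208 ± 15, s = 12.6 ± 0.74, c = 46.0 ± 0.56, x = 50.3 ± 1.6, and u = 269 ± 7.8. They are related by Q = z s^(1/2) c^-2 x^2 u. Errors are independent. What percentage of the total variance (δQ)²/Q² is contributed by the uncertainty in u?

(δQ/Q)² = (1·δz/z)² + (½·δs/s)² + (-2·δc/c)² + (2·δx/x)² + (1·δu/u)²
  z term: (1×0.0721)² = 0.00520
  s term: (0.5×0.0587)² = 0.000862
  c term: (-2×0.0122)² = 0.000593
  x term: (2×0.0318)² = 0.00405
  u term: (1×0.0290)² = 0.000841
Total = 0.0115. Share from u = 0.000841/0.0115 = 0.0728.

7.28%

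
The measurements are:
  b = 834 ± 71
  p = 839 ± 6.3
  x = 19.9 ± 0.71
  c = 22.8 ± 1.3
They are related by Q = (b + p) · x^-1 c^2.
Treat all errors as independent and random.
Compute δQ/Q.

Let u = b + p = 1670. δu = √(δb² + δp²) = √(5040 + 39.7) = 71.3, so δu/u = 0.0426.
Q is then a monomial in u, x, c:
δQ/Q = √((δu/u)² + (-1·δx/x)² + (2·δc/c)²) = √(0.00182 + 0.00127 + 0.0130) = 0.127

0.127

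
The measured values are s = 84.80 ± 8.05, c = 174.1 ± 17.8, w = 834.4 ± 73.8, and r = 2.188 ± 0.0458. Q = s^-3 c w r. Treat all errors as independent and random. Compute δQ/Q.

For a monomial Q ∝ s^-3, c, w, r, fractional errors add in quadrature:
  (-3·δs/s)² = (-3×0.0949)² = 0.0811;  (1·δc/c)² = (1×0.102)² = 0.0105;  (1·δw/w)² = (1×0.0884)² = 0.00782;  (1·δr/r)² = (1×0.0209)² = 0.000438
δQ/Q = √(0.0998) = 0.316

0.316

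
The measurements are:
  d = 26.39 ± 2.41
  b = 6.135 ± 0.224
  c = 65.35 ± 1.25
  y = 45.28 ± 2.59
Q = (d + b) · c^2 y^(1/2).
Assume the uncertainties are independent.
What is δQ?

Let u = d + b = 32.52. δu = √(δd² + δb²) = √(5.81 + 0.0502) = 2.42, so δu/u = 0.0744.
Q is then a monomial in u, c, y:
δQ/Q = √((δu/u)² + (2·δc/c)² + (½·δy/y)²) = √(0.00554 + 0.00146 + 0.000818) = 0.0884
Q = 934700, so δQ = 0.0884 × 934700 = 82700.

82700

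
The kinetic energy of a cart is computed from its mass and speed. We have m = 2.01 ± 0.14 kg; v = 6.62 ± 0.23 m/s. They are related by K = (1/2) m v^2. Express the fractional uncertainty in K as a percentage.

Each factor contributes (exponent × relative error)² to (δK/K)²:
  (1·δm/m)² = (1×0.0697)² = 0.00485;  (2·δv/v)² = (2×0.0347)² = 0.00483
δK/K = √(0.00968) = 0.0984

9.84%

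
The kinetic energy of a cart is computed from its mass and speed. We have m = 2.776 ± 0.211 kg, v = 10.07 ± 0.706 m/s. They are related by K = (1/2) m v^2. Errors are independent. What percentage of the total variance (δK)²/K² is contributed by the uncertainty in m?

22.7%

(δK/K)² = (1·δm/m)² + (2·δv/v)²
  m term: (1×0.0760)² = 0.00578
  v term: (2×0.0701)² = 0.0197
Total = 0.0254. Share from m = 0.00578/0.0254 = 0.227.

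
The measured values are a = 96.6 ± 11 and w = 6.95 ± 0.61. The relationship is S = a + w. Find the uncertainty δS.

11.0

For a sum/difference, combine absolute errors in quadrature:
  (δa)² = 121;  (δw)² = 0.372
δS = √(121) = 11.0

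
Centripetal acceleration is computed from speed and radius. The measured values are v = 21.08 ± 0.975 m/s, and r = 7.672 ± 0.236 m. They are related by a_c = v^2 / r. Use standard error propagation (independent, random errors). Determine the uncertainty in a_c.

5.65 m/s^2

Each factor contributes (exponent × relative error)² to (δa_c/a_c)²:
  (2·δv/v)² = (2×0.0463)² = 0.00856;  (-1·δr/r)² = (-1×0.0308)² = 0.000946
δa_c/a_c = √(0.00950) = 0.0975
a_c = 57.92 m/s^2, so δa_c = 0.0975 × 57.92 = 5.65 m/s^2.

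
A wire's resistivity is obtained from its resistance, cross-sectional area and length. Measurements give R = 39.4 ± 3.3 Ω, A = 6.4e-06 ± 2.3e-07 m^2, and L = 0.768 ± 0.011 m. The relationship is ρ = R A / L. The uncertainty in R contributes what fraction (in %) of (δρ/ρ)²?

82.4%

(δρ/ρ)² = (1·δR/R)² + (1·δA/A)² + (-1·δL/L)²
  R term: (1×0.0838)² = 0.00702
  A term: (1×0.0359)² = 0.00129
  L term: (-1×0.0143)² = 0.000205
Total = 0.00851. Share from R = 0.00702/0.00851 = 0.824.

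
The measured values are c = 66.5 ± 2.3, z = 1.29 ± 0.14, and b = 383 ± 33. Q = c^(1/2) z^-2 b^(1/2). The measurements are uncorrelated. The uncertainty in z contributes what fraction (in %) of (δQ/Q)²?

(δQ/Q)² = (½·δc/c)² + (-2·δz/z)² + (½·δb/b)²
  c term: (0.5×0.0346)² = 0.000299
  z term: (-2×0.109)² = 0.0471
  b term: (0.5×0.0862)² = 0.00186
Total = 0.0493. Share from z = 0.0471/0.0493 = 0.956.

95.6%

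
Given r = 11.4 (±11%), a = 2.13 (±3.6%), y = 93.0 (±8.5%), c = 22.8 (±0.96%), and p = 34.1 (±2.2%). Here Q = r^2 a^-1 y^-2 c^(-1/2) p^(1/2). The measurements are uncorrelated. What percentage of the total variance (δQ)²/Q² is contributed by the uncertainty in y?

36.7%

(δQ/Q)² = (2·δr/r)² + (-1·δa/a)² + (-2·δy/y)² + (−½·δc/c)² + (½·δp/p)²
  r term: (2×0.110)² = 0.0484
  a term: (-1×0.0360)² = 0.00130
  y term: (-2×0.0850)² = 0.0289
  c term: (-0.5×0.00960)² = 2.3e-05
  p term: (0.5×0.0220)² = 0.000121
Total = 0.0787. Share from y = 0.0289/0.0787 = 0.367.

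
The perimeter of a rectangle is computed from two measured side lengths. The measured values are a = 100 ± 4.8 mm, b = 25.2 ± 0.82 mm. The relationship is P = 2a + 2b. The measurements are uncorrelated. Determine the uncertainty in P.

9.74 mm

Each term contributes (cᵢ δxᵢ)² to (δP)²:
  (2·δa)² = 92.2;  (2·δb)² = 2.69
δP = √(94.8) = 9.74 mm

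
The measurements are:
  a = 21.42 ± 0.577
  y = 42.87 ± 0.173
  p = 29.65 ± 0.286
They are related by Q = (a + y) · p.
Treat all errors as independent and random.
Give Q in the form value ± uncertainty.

Let u = a + y = 64.29. δu = √(δa² + δy²) = √(0.333 + 0.0299) = 0.602, so δu/u = 0.00937.
Q is then a monomial in u, p:
δQ/Q = √((δu/u)² + (1·δp/p)²) = √(8.78e-05 + 9.3e-05) = 0.0134
Q = 1906, so δQ = 0.0134 × 1906 = 25.6.

1906 ± 25.6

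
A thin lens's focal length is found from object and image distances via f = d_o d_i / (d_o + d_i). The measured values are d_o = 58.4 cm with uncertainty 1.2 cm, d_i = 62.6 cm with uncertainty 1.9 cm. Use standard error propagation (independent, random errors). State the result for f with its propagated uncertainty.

30.2 ± 0.547 cm

∂f/∂d_o = (d_i/(d_o+d_i))² = 0.268;  ∂f/∂d_i = (d_o/(d_o+d_i))² = 0.233
δf = √((∂f/∂d_o · δd_o)² + (∂f/∂d_i · δd_i)²) = √(0.103 + 0.196) = 0.547 cm
f = 30.2 cm.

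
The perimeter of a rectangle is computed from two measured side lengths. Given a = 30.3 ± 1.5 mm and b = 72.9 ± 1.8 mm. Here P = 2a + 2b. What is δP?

Each term contributes (cᵢ δxᵢ)² to (δP)²:
  (2·δa)² = 9.00;  (2·δb)² = 13.0
δP = √(22.0) = 4.69 mm

4.69 mm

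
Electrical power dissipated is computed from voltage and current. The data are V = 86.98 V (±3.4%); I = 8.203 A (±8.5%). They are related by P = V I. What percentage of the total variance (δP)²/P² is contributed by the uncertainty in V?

13.8%

(δP/P)² = (1·δV/V)² + (1·δI/I)²
  V term: (1×0.0340)² = 0.00116
  I term: (1×0.0850)² = 0.00723
Total = 0.00838. Share from V = 0.00116/0.00838 = 0.138.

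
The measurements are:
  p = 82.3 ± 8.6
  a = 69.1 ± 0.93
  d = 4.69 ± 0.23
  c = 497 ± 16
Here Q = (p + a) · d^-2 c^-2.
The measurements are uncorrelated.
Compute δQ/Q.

Let u = p + a = 151. δu = √(δp² + δa²) = √(74.0 + 0.865) = 8.65, so δu/u = 0.0571.
Q is then a monomial in u, d, c:
δQ/Q = √((δu/u)² + (-2·δd/d)² + (-2·δc/c)²) = √(0.00326 + 0.00962 + 0.00415) = 0.130

0.130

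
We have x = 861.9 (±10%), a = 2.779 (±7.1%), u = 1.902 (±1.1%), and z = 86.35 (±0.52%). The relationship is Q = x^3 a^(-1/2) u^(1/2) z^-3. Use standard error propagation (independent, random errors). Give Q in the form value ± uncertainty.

822.7 ± 249

Since Q is a product/quotient, work with relative uncertainties:
  (3·δx/x)² = (3×0.100)² = 0.0900;  (−½·δa/a)² = (-0.5×0.0710)² = 0.00126;  (½·δu/u)² = (0.5×0.0110)² = 3.03e-05;  (-3·δz/z)² = (-3×0.00520)² = 0.000243
δQ/Q = √(0.0915) = 0.303
Q = 822.7, so δQ = 0.303 × 822.7 = 249.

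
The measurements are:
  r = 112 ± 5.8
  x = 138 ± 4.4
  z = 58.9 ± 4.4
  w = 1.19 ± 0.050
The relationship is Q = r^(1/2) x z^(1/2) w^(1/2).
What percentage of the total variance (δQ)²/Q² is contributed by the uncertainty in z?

(δQ/Q)² = (½·δr/r)² + (1·δx/x)² + (½·δz/z)² + (½·δw/w)²
  r term: (0.5×0.0518)² = 0.000670
  x term: (1×0.0319)² = 0.00102
  z term: (0.5×0.0747)² = 0.00140
  w term: (0.5×0.0420)² = 0.000441
Total = 0.00352. Share from z = 0.00140/0.00352 = 0.396.

39.6%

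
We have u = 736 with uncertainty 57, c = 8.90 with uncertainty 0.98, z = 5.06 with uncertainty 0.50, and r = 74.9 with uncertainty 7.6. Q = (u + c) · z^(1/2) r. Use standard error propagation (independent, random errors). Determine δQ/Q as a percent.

Let w = u + c = 745. δw = √(δu² + δc²) = √(3250 + 0.960) = 57.0, so δw/w = 0.0765.
Q is then a monomial in w, z, r:
δQ/Q = √((δw/w)² + (½·δz/z)² + (1·δr/r)²) = √(0.00586 + 0.00244 + 0.0103) = 0.136

13.6%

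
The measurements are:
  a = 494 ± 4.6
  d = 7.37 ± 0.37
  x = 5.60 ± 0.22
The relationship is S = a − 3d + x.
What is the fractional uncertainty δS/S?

0.00992

For a sum/difference, combine absolute errors in quadrature:
  (δa)² = 21.2;  (3·δd)² = 1.23;  (δx)² = 0.0484
δS = √(22.4) = 4.74
S = 477, so δS/S = 4.74/477 = 0.00992.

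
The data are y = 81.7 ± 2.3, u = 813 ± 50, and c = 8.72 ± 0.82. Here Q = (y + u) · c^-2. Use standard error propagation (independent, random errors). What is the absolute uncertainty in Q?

Let w = y + u = 895. δw = √(δy² + δu²) = √(5.29 + 2500) = 50.1, so δw/w = 0.0559.
Q is then a monomial in w, c:
δQ/Q = √((δw/w)² + (-2·δc/c)²) = √(0.00313 + 0.0354) = 0.196
Q = 11.8, so δQ = 0.196 × 11.8 = 2.31.

2.31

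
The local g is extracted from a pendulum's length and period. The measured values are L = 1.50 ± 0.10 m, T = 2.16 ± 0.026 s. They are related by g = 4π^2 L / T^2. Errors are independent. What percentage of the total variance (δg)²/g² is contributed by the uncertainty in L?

(δg/g)² = (1·δL/L)² + (-2·δT/T)²
  L term: (1×0.0667)² = 0.00444
  T term: (-2×0.0120)² = 0.000580
Total = 0.00502. Share from L = 0.00444/0.00502 = 0.885.

88.5%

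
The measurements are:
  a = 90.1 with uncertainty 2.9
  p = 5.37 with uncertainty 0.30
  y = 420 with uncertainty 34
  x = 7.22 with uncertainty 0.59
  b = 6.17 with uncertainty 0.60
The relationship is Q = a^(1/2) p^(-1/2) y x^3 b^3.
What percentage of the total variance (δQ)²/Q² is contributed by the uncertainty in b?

(δQ/Q)² = (½·δa/a)² + (−½·δp/p)² + (1·δy/y)² + (3·δx/x)² + (3·δb/b)²
  a term: (0.5×0.0322)² = 0.000259
  p term: (-0.5×0.0559)² = 0.000780
  y term: (1×0.0810)² = 0.00655
  x term: (3×0.0817)² = 0.0601
  b term: (3×0.0972)² = 0.0851
Total = 0.153. Share from b = 0.0851/0.153 = 0.557.

55.7%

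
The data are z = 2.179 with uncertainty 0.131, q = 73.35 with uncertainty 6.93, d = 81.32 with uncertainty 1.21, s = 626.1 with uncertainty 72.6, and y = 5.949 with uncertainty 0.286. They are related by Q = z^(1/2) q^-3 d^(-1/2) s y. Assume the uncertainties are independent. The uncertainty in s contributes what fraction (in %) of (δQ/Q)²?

13.9%

(δQ/Q)² = (½·δz/z)² + (-3·δq/q)² + (−½·δd/d)² + (1·δs/s)² + (1·δy/y)²
  z term: (0.5×0.0601)² = 0.000904
  q term: (-3×0.0945)² = 0.0803
  d term: (-0.5×0.0149)² = 5.53e-05
  s term: (1×0.116)² = 0.0134
  y term: (1×0.0481)² = 0.00231
Total = 0.0971. Share from s = 0.0134/0.0971 = 0.139.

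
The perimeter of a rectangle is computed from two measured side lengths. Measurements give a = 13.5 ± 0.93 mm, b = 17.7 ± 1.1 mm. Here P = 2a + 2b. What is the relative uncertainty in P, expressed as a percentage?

4.62%

For a sum/difference, combine absolute errors in quadrature:
  (2·δa)² = 3.46;  (2·δb)² = 4.84
δP = √(8.30) = 2.88 mm
P = 62.4 mm, so δP/P = 2.88/62.4 = 0.0462.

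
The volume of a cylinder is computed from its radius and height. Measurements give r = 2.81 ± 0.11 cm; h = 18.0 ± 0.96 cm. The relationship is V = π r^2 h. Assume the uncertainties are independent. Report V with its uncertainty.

447 ± 42.3 cm^3

Since V is a product/quotient, work with relative uncertainties:
  (2·δr/r)² = (2×0.0391)² = 0.00613;  (1·δh/h)² = (1×0.0533)² = 0.00284
δV/V = √(0.00897) = 0.0947
V = 447 cm^3, so δV = 0.0947 × 447 = 42.3 cm^3.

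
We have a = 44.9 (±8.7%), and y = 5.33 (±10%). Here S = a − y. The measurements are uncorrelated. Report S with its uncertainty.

Each term contributes (cᵢ δxᵢ)² to (δS)²:
  (δa)² = 15.3;  (δy)² = 0.284
δS = √(15.5) = 3.94
S = 39.6.

39.6 ± 3.94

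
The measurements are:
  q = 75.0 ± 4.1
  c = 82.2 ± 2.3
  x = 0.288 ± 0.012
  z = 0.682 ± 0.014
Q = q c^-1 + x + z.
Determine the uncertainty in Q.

0.0590

Let p = q·c^-1 = 0.912. δp/p = √((1·δq/q)² + (-1·δc/c)²) = √(0.00299 + 0.000783) = 0.0614, so δp = 0.0560.
Q = p + x + z: δQ = √(δp² + δx² + δz²) = √(0.00314 + 0.000144 + 0.000196) = 0.0590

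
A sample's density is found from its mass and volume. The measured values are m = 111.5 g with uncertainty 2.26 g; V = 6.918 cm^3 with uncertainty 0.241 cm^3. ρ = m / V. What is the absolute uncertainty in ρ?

ρ is a product of powers, so relative uncertainties combine in quadrature:
  (1·δm/m)² = (1×0.0203)² = 0.000411;  (-1·δV/V)² = (-1×0.0348)² = 0.00121
δρ/ρ = √(0.00162) = 0.0403
ρ = 16.12 g/cm^3, so δρ = 0.0403 × 16.12 = 0.650 g/cm^3.

0.650 g/cm^3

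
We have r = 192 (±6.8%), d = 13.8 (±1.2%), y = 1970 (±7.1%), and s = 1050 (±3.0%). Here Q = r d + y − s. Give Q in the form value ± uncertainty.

3570 ± 232

Let p = r·d = 2650. δp/p = √((1·δr/r)² + (1·δd/d)²) = √(0.00462 + 0.000144) = 0.0691, so δp = 183.
Q = p + y − s: δQ = √(δp² + δy² + δs²) = √(33500 + 19600 + 992) = 232
Q = 3570.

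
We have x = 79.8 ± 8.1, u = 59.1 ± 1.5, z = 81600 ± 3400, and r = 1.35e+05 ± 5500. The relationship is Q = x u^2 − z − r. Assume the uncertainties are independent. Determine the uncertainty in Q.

32300

Let p = x·u^2 = 2.79e+05. δp/p = √((1·δx/x)² + (2·δu/u)²) = √(0.0103 + 0.00258) = 0.113, so δp = 31600.
Q = p − z − r: δQ = √(δp² + δz² + δr²) = √(1e+09 + 1.16e+07 + 3.02e+07) = 32300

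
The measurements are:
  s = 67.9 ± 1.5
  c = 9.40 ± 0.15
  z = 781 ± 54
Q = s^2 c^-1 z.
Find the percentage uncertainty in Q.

8.36%

Q is a product of powers, so relative uncertainties combine in quadrature:
  (2·δs/s)² = (2×0.0221)² = 0.00195;  (-1·δc/c)² = (-1×0.0160)² = 0.000255;  (1·δz/z)² = (1×0.0691)² = 0.00478
δQ/Q = √(0.00699) = 0.0836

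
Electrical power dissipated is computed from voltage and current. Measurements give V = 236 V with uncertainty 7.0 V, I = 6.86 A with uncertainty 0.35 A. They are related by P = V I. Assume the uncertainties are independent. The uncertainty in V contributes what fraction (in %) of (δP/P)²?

25.3%

(δP/P)² = (1·δV/V)² + (1·δI/I)²
  V term: (1×0.0297)² = 0.000880
  I term: (1×0.0510)² = 0.00260
Total = 0.00348. Share from V = 0.000880/0.00348 = 0.253.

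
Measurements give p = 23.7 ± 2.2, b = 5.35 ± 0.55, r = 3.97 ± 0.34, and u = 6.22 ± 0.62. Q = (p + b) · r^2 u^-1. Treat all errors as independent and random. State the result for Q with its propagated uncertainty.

Let w = p + b = 29.0. δw = √(δp² + δb²) = √(4.84 + 0.303) = 2.27, so δw/w = 0.0781.
Q is then a monomial in w, r, u:
δQ/Q = √((δw/w)² + (2·δr/r)² + (-1·δu/u)²) = √(0.00609 + 0.0293 + 0.00994) = 0.213
Q = 73.6, so δQ = 0.213 × 73.6 = 15.7.

73.6 ± 15.7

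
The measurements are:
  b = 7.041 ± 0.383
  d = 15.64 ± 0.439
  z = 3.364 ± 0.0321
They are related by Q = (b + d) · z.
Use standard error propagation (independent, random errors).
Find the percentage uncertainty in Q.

2.74%

Let u = b + d = 22.68. δu = √(δb² + δd²) = √(0.147 + 0.193) = 0.583, so δu/u = 0.0257.
Q is then a monomial in u, z:
δQ/Q = √((δu/u)² + (1·δz/z)²) = √(0.000660 + 9.11e-05) = 0.0274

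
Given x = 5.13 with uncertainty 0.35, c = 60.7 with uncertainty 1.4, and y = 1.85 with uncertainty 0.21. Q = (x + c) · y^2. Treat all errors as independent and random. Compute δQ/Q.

0.228

Let u = x + c = 65.8. δu = √(δx² + δc²) = √(0.122 + 1.96) = 1.44, so δu/u = 0.0219.
Q is then a monomial in u, y:
δQ/Q = √((δu/u)² + (2·δy/y)²) = √(0.000481 + 0.0515) = 0.228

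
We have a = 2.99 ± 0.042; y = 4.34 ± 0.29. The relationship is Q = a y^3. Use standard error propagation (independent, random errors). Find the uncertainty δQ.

Products/powers → add relative errors in quadrature, weighted by exponent:
  (1·δa/a)² = (1×0.0140)² = 0.000197;  (3·δy/y)² = (3×0.0668)² = 0.0402
δQ/Q = √(0.0404) = 0.201
Q = 244, so δQ = 0.201 × 244 = 49.1.

49.1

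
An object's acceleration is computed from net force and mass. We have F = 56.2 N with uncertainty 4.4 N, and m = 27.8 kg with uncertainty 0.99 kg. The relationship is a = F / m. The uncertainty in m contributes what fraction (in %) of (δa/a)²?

17.1%

(δa/a)² = (1·δF/F)² + (-1·δm/m)²
  F term: (1×0.0783)² = 0.00613
  m term: (-1×0.0356)² = 0.00127
Total = 0.00740. Share from m = 0.00127/0.00740 = 0.171.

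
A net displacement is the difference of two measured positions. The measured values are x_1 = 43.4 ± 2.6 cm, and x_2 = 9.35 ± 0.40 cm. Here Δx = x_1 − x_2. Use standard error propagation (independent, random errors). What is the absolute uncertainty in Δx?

Each term contributes (cᵢ δxᵢ)² to (δΔx)²:
  (δx_1)² = 6.76;  (δx_2)² = 0.160
δΔx = √(6.92) = 2.63 cm

2.63 cm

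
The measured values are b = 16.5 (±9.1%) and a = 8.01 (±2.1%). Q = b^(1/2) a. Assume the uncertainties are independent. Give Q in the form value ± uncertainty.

32.5 ± 1.63

Relative error in a monomial: (δQ/Q)² = Σ (nᵢ · δxᵢ/xᵢ)².
  (½·δb/b)² = (0.5×0.0910)² = 0.00207;  (1·δa/a)² = (1×0.0210)² = 0.000441
δQ/Q = √(0.00251) = 0.0501
Q = 32.5, so δQ = 0.0501 × 32.5 = 1.63.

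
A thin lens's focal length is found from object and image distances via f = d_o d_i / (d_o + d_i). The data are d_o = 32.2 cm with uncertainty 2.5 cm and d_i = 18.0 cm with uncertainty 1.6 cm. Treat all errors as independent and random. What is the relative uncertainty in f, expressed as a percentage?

∂f/∂d_o = (d_i/(d_o+d_i))² = 0.129;  ∂f/∂d_i = (d_o/(d_o+d_i))² = 0.411
δf = √((∂f/∂d_o · δd_o)² + (∂f/∂d_i · δd_i)²) = √(0.103 + 0.433) = 0.733 cm
f = 11.5 cm, so δf/f = 0.733/11.5 = 0.0634.

6.34%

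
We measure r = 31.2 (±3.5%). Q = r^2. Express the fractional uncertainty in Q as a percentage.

7.00%

Q ∝ r^2, so δQ/Q = |2| · δr/r = 2 × 0.0350 = 0.0700.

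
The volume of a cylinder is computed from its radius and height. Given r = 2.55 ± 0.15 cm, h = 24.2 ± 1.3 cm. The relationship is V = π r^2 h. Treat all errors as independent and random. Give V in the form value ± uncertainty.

494 ± 63.9 cm^3

Relative error in a monomial: (δV/V)² = Σ (nᵢ · δxᵢ/xᵢ)².
  (2·δr/r)² = (2×0.0588)² = 0.0138;  (1·δh/h)² = (1×0.0537)² = 0.00289
δV/V = √(0.0167) = 0.129
V = 494 cm^3, so δV = 0.129 × 494 = 63.9 cm^3.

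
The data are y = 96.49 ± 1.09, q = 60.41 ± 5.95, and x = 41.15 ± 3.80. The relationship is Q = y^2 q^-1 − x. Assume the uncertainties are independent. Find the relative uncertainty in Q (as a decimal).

0.142

Let p = y^2·q^-1 = 154.1. δp/p = √((2·δy/y)² + (-1·δq/q)²) = √(0.000510 + 0.00970) = 0.101, so δp = 15.6.
Q = p − x: δQ = √(δp² + δx²) = √(243 + 14.4) = 16.0
Q = 113.0, so δQ/Q = 16.0/113.0 = 0.142.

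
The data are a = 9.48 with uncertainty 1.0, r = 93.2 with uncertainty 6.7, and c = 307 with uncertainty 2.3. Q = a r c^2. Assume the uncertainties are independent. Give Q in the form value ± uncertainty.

(8.33 ± 1.07) × 10^7

Each factor contributes (exponent × relative error)² to (δQ/Q)²:
  (1·δa/a)² = (1×0.105)² = 0.0111;  (1·δr/r)² = (1×0.0719)² = 0.00517;  (2·δc/c)² = (2×0.00749)² = 0.000225
δQ/Q = √(0.0165) = 0.129
Q = 8.33e+07, so δQ = 0.129 × 8.33e+07 = 1.07e+07.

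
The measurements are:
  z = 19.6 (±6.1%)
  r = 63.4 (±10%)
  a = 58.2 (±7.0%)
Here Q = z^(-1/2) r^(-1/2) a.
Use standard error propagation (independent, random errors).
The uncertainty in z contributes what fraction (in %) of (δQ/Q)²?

(δQ/Q)² = (−½·δz/z)² + (−½·δr/r)² + (1·δa/a)²
  z term: (-0.5×0.0610)² = 0.000930
  r term: (-0.5×0.100)² = 0.00250
  a term: (1×0.0700)² = 0.00490
Total = 0.00833. Share from z = 0.000930/0.00833 = 0.112.

11.2%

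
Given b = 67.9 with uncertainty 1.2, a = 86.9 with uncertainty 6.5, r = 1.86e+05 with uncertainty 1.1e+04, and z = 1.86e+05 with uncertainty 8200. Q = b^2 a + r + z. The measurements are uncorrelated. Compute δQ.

35900

Let p = b^2·a = 4.01e+05. δp/p = √((2·δb/b)² + (1·δa/a)²) = √(0.00125 + 0.00559) = 0.0827, so δp = 33100.
Q = p + r + z: δQ = √(δp² + δr² + δz²) = √(1.1e+09 + 1.21e+08 + 6.72e+07) = 35900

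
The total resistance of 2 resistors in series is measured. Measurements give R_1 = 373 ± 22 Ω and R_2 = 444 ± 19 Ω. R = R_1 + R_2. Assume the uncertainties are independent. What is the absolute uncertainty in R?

29.1 Ω

Sums and differences: (δR)² = Σ (cᵢ δxᵢ)².
  (δR_1)² = 484;  (δR_2)² = 361
δR = √(845) = 29.1 Ω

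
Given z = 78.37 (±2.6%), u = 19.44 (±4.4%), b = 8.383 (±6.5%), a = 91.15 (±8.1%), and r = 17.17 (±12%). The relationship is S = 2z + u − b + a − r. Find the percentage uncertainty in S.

3.62%

Sums and differences: (δS)² = Σ (cᵢ δxᵢ)².
  (2·δz)² = 16.6;  (δu)² = 0.732;  (δb)² = 0.297;  (δa)² = 54.5;  (δr)² = 4.25
δS = √(76.4) = 8.74
S = 241.8, so δS/S = 8.74/241.8 = 0.0362.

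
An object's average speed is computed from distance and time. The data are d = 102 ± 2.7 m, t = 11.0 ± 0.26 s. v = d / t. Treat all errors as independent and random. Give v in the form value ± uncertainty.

Each factor contributes (exponent × relative error)² to (δv/v)²:
  (1·δd/d)² = (1×0.0265)² = 0.000701;  (-1·δt/t)² = (-1×0.0236)² = 0.000559
δv/v = √(0.00126) = 0.0355
v = 9.27 m/s, so δv = 0.0355 × 9.27 = 0.329 m/s.

9.27 ± 0.329 m/s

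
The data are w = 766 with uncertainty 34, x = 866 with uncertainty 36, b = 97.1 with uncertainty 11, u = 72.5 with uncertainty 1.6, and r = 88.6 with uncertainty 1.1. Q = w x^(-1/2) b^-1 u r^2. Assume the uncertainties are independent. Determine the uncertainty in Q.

19500

Each factor contributes (exponent × relative error)² to (δQ/Q)²:
  (1·δw/w)² = (1×0.0444)² = 0.00197;  (−½·δx/x)² = (-0.5×0.0416)² = 0.000432;  (-1·δb/b)² = (-1×0.113)² = 0.0128;  (1·δu/u)² = (1×0.0221)² = 0.000487;  (2·δr/r)² = (2×0.0124)² = 0.000617
δQ/Q = √(0.0163) = 0.128
Q = 1.53e+05, so δQ = 0.128 × 1.53e+05 = 19500.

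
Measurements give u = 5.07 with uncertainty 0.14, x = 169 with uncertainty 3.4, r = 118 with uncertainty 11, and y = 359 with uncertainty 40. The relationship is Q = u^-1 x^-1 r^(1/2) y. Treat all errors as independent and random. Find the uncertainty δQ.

0.571

Q is a product of powers, so relative uncertainties combine in quadrature:
  (-1·δu/u)² = (-1×0.0276)² = 0.000763;  (-1·δx/x)² = (-1×0.0201)² = 0.000405;  (½·δr/r)² = (0.5×0.0932)² = 0.00217;  (1·δy/y)² = (1×0.111)² = 0.0124
δQ/Q = √(0.0158) = 0.126
Q = 4.55, so δQ = 0.126 × 4.55 = 0.571.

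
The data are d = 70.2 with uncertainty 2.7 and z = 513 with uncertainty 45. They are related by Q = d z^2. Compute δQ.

3.32e+06

Products/powers → add relative errors in quadrature, weighted by exponent:
  (1·δd/d)² = (1×0.0385)² = 0.00148;  (2·δz/z)² = (2×0.0877)² = 0.0308
δQ/Q = √(0.0323) = 0.180
Q = 1.85e+07, so δQ = 0.180 × 1.85e+07 = 3.32e+06.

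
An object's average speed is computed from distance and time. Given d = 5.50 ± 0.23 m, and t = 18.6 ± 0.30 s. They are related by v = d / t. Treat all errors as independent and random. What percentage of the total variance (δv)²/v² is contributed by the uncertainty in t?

(δv/v)² = (1·δd/d)² + (-1·δt/t)²
  d term: (1×0.0418)² = 0.00175
  t term: (-1×0.0161)² = 0.000260
Total = 0.00201. Share from t = 0.000260/0.00201 = 0.129.

12.9%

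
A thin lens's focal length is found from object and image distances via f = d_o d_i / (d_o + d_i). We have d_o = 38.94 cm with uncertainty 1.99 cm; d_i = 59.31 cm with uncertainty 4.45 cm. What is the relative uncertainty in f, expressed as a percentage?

4.28%

∂f/∂d_o = (d_i/(d_o+d_i))² = 0.364;  ∂f/∂d_i = (d_o/(d_o+d_i))² = 0.157
δf = √((∂f/∂d_o · δd_o)² + (∂f/∂d_i · δd_i)²) = √(0.526 + 0.489) = 1.01 cm
f = 23.51 cm, so δf/f = 1.01/23.51 = 0.0428.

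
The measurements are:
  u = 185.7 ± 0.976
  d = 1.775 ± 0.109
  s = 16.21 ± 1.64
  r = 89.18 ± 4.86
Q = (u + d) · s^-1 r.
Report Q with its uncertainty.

1031 ± 119

Let w = u + d = 187.5. δw = √(δu² + δd²) = √(0.953 + 0.0119) = 0.982, so δw/w = 0.00524.
Q is then a monomial in w, s, r:
δQ/Q = √((δw/w)² + (-1·δs/s)² + (1·δr/r)²) = √(2.74e-05 + 0.0102 + 0.00297) = 0.115
Q = 1031, so δQ = 0.115 × 1031 = 119.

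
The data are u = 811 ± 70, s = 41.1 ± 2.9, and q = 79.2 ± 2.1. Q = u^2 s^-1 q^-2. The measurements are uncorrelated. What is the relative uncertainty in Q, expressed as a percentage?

Q is a product of powers, so relative uncertainties combine in quadrature:
  (2·δu/u)² = (2×0.0863)² = 0.0298;  (-1·δs/s)² = (-1×0.0706)² = 0.00498;  (-2·δq/q)² = (-2×0.0265)² = 0.00281
δQ/Q = √(0.0376) = 0.194

19.4%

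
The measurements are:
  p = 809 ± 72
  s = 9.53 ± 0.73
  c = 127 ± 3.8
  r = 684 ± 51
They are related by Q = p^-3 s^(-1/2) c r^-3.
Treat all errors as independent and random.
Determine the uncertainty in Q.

Since Q is a product/quotient, work with relative uncertainties:
  (-3·δp/p)² = (-3×0.0890)² = 0.0713;  (−½·δs/s)² = (-0.5×0.0766)² = 0.00147;  (1·δc/c)² = (1×0.0299)² = 0.000895;  (-3·δr/r)² = (-3×0.0746)² = 0.0500
δQ/Q = √(0.124) = 0.352
Q = 2.43e-16, so δQ = 0.352 × 2.43e-16 = 8.54e-17.

8.54e-17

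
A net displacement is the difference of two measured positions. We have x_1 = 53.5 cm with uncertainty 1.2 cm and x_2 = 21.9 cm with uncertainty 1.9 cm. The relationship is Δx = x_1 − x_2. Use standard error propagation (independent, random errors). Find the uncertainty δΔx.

Each term contributes (cᵢ δxᵢ)² to (δΔx)²:
  (δx_1)² = 1.44;  (δx_2)² = 3.61
δΔx = √(5.05) = 2.25 cm

2.25 cm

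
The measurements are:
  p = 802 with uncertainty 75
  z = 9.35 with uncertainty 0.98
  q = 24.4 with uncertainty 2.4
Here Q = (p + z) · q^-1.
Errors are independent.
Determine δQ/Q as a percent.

13.5%

Let u = p + z = 811. δu = √(δp² + δz²) = √(5620 + 0.960) = 75.0, so δu/u = 0.0924.
Q is then a monomial in u, q:
δQ/Q = √((δu/u)² + (-1·δq/q)²) = √(0.00855 + 0.00967) = 0.135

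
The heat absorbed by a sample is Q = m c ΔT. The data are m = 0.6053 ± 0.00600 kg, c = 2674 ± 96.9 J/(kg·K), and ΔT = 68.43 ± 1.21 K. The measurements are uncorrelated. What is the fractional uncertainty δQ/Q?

0.0415

Q is a product of powers, so relative uncertainties combine in quadrature:
  (1·δm/m)² = (1×0.00991)² = 9.83e-05;  (1·δc/c)² = (1×0.0362)² = 0.00131;  (1·δΔT/ΔT)² = (1×0.0177)² = 0.000313
δQ/Q = √(0.00172) = 0.0415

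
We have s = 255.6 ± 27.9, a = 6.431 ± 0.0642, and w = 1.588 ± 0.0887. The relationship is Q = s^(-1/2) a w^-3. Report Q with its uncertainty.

0.1004 ± 0.0177

Relative error in a monomial: (δQ/Q)² = Σ (nᵢ · δxᵢ/xᵢ)².
  (−½·δs/s)² = (-0.5×0.109)² = 0.00298;  (1·δa/a)² = (1×0.00998)² = 9.97e-05;  (-3·δw/w)² = (-3×0.0559)² = 0.0281
δQ/Q = √(0.0312) = 0.177
Q = 0.1004, so δQ = 0.177 × 0.1004 = 0.0177.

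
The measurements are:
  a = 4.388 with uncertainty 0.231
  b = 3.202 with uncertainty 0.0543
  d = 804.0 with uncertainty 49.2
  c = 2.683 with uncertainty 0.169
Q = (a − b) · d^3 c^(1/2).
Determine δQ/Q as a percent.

Let u = a − b = 1.186. δu = √(δa² + δb²) = √(0.0534 + 0.00295) = 0.237, so δu/u = 0.200.
Q is then a monomial in u, d, c:
δQ/Q = √((δu/u)² + (3·δd/d)² + (½·δc/c)²) = √(0.0400 + 0.0337 + 0.000992) = 0.273

27.3%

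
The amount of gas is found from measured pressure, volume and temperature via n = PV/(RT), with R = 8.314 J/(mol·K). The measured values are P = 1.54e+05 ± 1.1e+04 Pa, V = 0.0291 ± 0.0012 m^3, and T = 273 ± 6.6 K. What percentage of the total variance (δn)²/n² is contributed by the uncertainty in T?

7.91%

(δn/n)² = (1·δP/P)² + (1·δV/V)² + (-1·δT/T)²
  P term: (1×0.0714)² = 0.00510
  V term: (1×0.0412)² = 0.00170
  T term: (-1×0.0242)² = 0.000584
Total = 0.00739. Share from T = 0.000584/0.00739 = 0.0791.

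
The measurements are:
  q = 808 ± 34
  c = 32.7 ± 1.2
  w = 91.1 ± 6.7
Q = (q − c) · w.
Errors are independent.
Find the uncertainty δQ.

Let u = q − c = 775. δu = √(δq² + δc²) = √(1160 + 1.44) = 34.0, so δu/u = 0.0439.
Q is then a monomial in u, w:
δQ/Q = √((δu/u)² + (1·δw/w)²) = √(0.00193 + 0.00541) = 0.0856
Q = 70600, so δQ = 0.0856 × 70600 = 6050.

6050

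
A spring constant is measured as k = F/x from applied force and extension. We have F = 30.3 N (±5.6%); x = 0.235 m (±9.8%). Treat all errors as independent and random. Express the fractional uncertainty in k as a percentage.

11.3%

Each factor contributes (exponent × relative error)² to (δk/k)²:
  (1·δF/F)² = (1×0.0560)² = 0.00314;  (-1·δx/x)² = (-1×0.0980)² = 0.00960
δk/k = √(0.0127) = 0.113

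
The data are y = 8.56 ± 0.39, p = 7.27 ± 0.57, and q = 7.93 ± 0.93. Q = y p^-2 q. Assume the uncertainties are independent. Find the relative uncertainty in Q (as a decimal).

0.201

Since Q is a product/quotient, work with relative uncertainties:
  (1·δy/y)² = (1×0.0456)² = 0.00208;  (-2·δp/p)² = (-2×0.0784)² = 0.0246;  (1·δq/q)² = (1×0.117)² = 0.0138
δQ/Q = √(0.0404) = 0.201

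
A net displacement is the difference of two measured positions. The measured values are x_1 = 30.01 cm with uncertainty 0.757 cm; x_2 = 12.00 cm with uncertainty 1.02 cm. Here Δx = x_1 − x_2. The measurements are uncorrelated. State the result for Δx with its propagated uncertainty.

For a sum/difference, combine absolute errors in quadrature:
  (δx_1)² = 0.573;  (δx_2)² = 1.04
δΔx = √(1.61) = 1.27 cm
Δx = 18.01 cm.

18.01 ± 1.27 cm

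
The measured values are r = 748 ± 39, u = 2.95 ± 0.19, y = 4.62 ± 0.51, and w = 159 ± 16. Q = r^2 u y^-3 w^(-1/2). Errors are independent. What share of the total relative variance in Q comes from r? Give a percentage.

8.55%

(δQ/Q)² = (2·δr/r)² + (1·δu/u)² + (-3·δy/y)² + (−½·δw/w)²
  r term: (2×0.0521)² = 0.0109
  u term: (1×0.0644)² = 0.00415
  y term: (-3×0.110)² = 0.110
  w term: (-0.5×0.101)² = 0.00253
Total = 0.127. Share from r = 0.0109/0.127 = 0.0855.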